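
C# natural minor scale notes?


Reasoning:
Natural minor scale pattern: W-H-W-W-H-W-W (2-1-2-2-1-2-2 semitones)
Starting from C#:
  C# + 2 semitones → D#
  D# + 1 semitone → E
  E + 2 semitones → F#
  F# + 2 semitones → G#
  G# + 1 semitone → A
  A + 2 semitones → B
  B + 2 semitones → C#
Scale = C# D# E F# G# A B


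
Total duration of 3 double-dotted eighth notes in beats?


Reasoning:
Base eighth note = 1/2 beats
Dot 1 adds half the previous value: +1/4
Dot 2 adds half the previous value: +1/8
One double-dotted eighth = 1/2 + 1/4 + 1/8 = 7/8
3 of them = 3 × 7/8 = 21/8
= 21/8 beats


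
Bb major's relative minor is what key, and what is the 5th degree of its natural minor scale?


Let's work it out.
The relative minor shares the major's key signature and starts on its 6th degree
6th degree = a major 6th above the tonic; a major 6th above Bb is G
→ relative minor of Bb major is G minor
G natural minor scale: G A Bb C D Eb F
= G minor; 5th degree = D


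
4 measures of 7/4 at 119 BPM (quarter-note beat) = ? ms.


Quarter-note beat duration = 60000 / 119 ms
Beats per measure (7/4) = 7
One measure = 7 × 60000 / 119 = 420000 / 119 ms
4 measures = 4 × 420000 / 119 = 1680000 / 119
= 14117.6 ms


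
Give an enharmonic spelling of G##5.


Enharmonic notes sound the same pitch but are spelled with different letter names
G## and A name the same pitch class
= A5


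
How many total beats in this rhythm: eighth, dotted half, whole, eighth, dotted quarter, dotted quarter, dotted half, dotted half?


Solution.
Beat values:
  eighth = 0.5 beats
  dotted half = 3 beats
  whole = 4 beats
  eighth = 0.5 beats
  dotted quarter = 1.5 beats
  dotted quarter = 1.5 beats
  dotted half = 3 beats
  dotted half = 3 beats
Sum = 0.5 + 3 + 4 + 0.5 + 1.5 + 1.5 + 3 + 3
= 17 beats


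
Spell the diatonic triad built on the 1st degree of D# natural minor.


D# natural minor scale: D# E# F# G# A# B C#
Diatonic triad on degree 1 stacks scale notes 1, 3, 5: D# F# A#
D#→F# = 3 semitones; D#→A# = 7 semitones → minor triad
= D# F# A# (minor)


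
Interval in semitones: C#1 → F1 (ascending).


Reasoning:
Absolute semitone position = octave×12 + chromatic position
C#1: 1×12 + 1 = 13
F1: 1×12 + 5 = 17
Difference = 17 - 13 = 4
= 4 semitones


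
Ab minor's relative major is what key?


The relative major shares the key signature and is a minor 3rd above the minor tonic
A minor 3rd above Ab is Cb
→ relative major of Ab minor is Cb major
= Cb major


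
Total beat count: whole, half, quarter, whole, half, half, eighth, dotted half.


Beat values:
  whole = 4 beats
  half = 2 beats
  quarter = 1 beat
  whole = 4 beats
  half = 2 beats
  half = 2 beats
  eighth = 0.5 beats
  dotted half = 3 beats
Sum = 4 + 2 + 1 + 4 + 2 + 2 + 0.5 + 3
= 18.5 beats


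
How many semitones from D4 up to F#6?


Solution.
Absolute semitone position = octave×12 + chromatic position
D4: 4×12 + 2 = 50
F#6: 6×12 + 6 = 78
Difference = 78 - 50 = 28
= 28 semitones


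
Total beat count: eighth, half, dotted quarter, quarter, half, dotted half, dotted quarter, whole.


Working:
Beat values:
  eighth = 0.5 beats
  half = 2 beats
  dotted quarter = 1.5 beats
  quarter = 1 beat
  half = 2 beats
  dotted half = 3 beats
  dotted quarter = 1.5 beats
  whole = 4 beats
Sum = 0.5 + 2 + 1.5 + 1 + 2 + 3 + 1.5 + 4
= 15.5 beats


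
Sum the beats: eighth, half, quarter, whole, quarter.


Beat values:
  eighth = 0.5 beats
  half = 2 beats
  quarter = 1 beat
  whole = 4 beats
  quarter = 1 beat
Sum = 0.5 + 2 + 1 + 4 + 1
= 8.5 beats


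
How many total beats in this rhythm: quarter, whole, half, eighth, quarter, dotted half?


Let's work it out.
Beat values:
  quarter = 1 beat
  whole = 4 beats
  half = 2 beats
  eighth = 0.5 beats
  quarter = 1 beat
  dotted half = 3 beats
Sum = 1 + 4 + 2 + 0.5 + 1 + 3
= 11.5 beats


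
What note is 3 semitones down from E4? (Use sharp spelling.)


Solution.
E4: chromatic position 4 in octave 4 → absolute = 4×12 + 4 = 52
Transpose down 3: 52 - 3 = 49
49 = 4×12 + 1 → C# in octave 4
Result = C#4


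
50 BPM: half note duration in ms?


Let's work it out.
One quarter-note beat = 60000 / BPM = 60000 / 50 ms
Half note = 2 × quarter note
Duration = 2 × 60000 / 50 = 120000 / 50
= 2400.0 ms


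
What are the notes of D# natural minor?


Step by step:
Natural minor scale pattern: W-H-W-W-H-W-W (2-1-2-2-1-2-2 semitones)
Starting from D#:
  D# + 2 semitones → E#
  E# + 1 semitone → F#
  F# + 2 semitones → G#
  G# + 2 semitones → A#
  A# + 1 semitone → B
  B + 2 semitones → C#
  C# + 2 semitones → D#
Scale = D# E# F# G# A# B C#


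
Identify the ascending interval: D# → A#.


Reasoning:
Letter names: D → A spans 5 letter names → a 5th
Semitones: D# → A# = 7 half-steps
A 5th of 7 semitones is a perfect 5th
= perfect 5th


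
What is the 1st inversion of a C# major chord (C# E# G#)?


Reasoning:
Root position: C# E# G#
1st inversion: move root up an octave
Bass note: E#
Notes (bottom to top) = E# G# C#


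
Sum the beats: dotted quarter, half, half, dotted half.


Reasoning:
Beat values:
  dotted quarter = 1.5 beats
  half = 2 beats
  half = 2 beats
  dotted half = 3 beats
Sum = 1.5 + 2 + 2 + 3
= 8.5 beats


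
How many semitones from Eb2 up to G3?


Absolute semitone position = octave×12 + chromatic position
Eb2: 2×12 + 3 = 27
G3: 3×12 + 7 = 43
Difference = 43 - 27 = 16
= 16 semitones


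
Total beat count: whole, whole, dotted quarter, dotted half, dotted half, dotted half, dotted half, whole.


Beat values:
  whole = 4 beats
  whole = 4 beats
  dotted quarter = 1.5 beats
  dotted half = 3 beats
  dotted half = 3 beats
  dotted half = 3 beats
  dotted half = 3 beats
  whole = 4 beats
Sum = 4 + 4 + 1.5 + 3 + 3 + 3 + 3 + 4
= 25.5 beats


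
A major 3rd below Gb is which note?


Working:
A 3rd spans 3 letter names, so from G we land on E
A major 3rd = 4 semitones below Gb
Spell E at that pitch: Ebb
= Ebb


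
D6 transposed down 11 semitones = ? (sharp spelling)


Step by step:
D6: chromatic position 2 in octave 6 → absolute = 6×12 + 2 = 74
Transpose down 11: 74 - 11 = 63
63 = 5×12 + 3 → D# in octave 5
Result = D#5


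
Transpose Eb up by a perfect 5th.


Let's work it out.
perfect 5th: 5 letter names, 7 semitones
Letter: E + 4 → B
Pitch: Eb + 7 semitones, spelled as a B → Bb
= Bb


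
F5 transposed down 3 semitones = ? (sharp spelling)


Solution.
F5: chromatic position 5 in octave 5 → absolute = 5×12 + 5 = 65
Transpose down 3: 65 - 3 = 62
62 = 5×12 + 2 → D in octave 5
Result = D5


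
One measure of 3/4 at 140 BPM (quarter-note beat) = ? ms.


Working:
Quarter-note beat duration = 60000 / 140 ms
Beats per measure (3/4) = 3
One measure = 3 × 60000 / 140 = 180000 / 140 ms
= 1285.7 ms


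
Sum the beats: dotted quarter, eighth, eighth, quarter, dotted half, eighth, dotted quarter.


Solution.
Beat values:
  dotted quarter = 1.5 beats
  eighth = 0.5 beats
  eighth = 0.5 beats
  quarter = 1 beat
  dotted half = 3 beats
  eighth = 0.5 beats
  dotted quarter = 1.5 beats
Sum = 1.5 + 0.5 + 0.5 + 1 + 3 + 0.5 + 1.5
= 8.5 beats


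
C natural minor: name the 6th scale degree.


Natural minor scale pattern: W-H-W-W-H-W-W (2-1-2-2-1-2-2 semitones)
Starting from C:
  C + 2 semitones → D
  D + 1 semitone → Eb
  Eb + 2 semitones → F
  F + 2 semitones → G
  G + 1 semitone → Ab
  Ab + 2 semitones → Bb
  Bb + 2 semitones → C
Scale: C D Eb F G Ab Bb
Degree 6 = Ab


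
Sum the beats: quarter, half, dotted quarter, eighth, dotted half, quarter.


Beat values:
  quarter = 1 beat
  half = 2 beats
  dotted quarter = 1.5 beats
  eighth = 0.5 beats
  dotted half = 3 beats
  quarter = 1 beat
Sum = 1 + 2 + 1.5 + 0.5 + 3 + 1
= 9 beats


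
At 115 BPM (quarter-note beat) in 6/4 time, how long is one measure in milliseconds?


Quarter-note beat duration = 60000 / 115 ms
Beats per measure (6/4) = 6
One measure = 6 × 60000 / 115 = 360000 / 115 ms
= 3130.4 ms


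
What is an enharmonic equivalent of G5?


Step by step:
Enharmonic notes sound the same pitch but are spelled with different letter names
G and Abb name the same pitch class
= Abb5


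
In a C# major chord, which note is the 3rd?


Major triad = root + major 3rd (4 semitones) + perfect 5th (7 semitones)
A triad on C# stacks thirds, so the chord tones use letter names C-E-G
Root: C#
Major 3rd above C#: E#
Perfect 5th above C#: G#
The 3rd = E#


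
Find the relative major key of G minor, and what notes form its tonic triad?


Working:
The relative major shares the key signature and is a minor 3rd above the minor tonic
A minor 3rd above G is Bb
→ relative major of G minor is Bb major
Tonic triad of Bb major = root + major 3rd + perfect 5th = Bb D F
= Bb major; triad = Bb D F


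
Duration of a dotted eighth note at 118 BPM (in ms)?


Reasoning:
One quarter-note beat = 60000 / BPM = 60000 / 118 ms
Dotted eighth note = 3/4 × quarter note
Duration = 3/4 × 60000 / 118 = 45000 / 118
= 381.4 ms


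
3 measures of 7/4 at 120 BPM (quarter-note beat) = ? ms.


Quarter-note beat duration = 60000 / 120 ms
Beats per measure (7/4) = 7
One measure = 7 × 60000 / 120 = 420000 / 120 ms
3 measures = 3 × 420000 / 120 = 1260000 / 120
= 10500.0 ms


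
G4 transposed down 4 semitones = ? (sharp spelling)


Step by step:
G4: chromatic position 7 in octave 4 → absolute = 4×12 + 7 = 55
Transpose down 4: 55 - 4 = 51
51 = 4×12 + 3 → D# in octave 4
Result = D#4


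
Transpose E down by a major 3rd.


Working:
major 3rd: 3 letter names, 4 semitones
Letter: E - 2 → C
Pitch: E - 4 semitones, spelled as a C → C
= C


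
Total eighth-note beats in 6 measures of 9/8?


Time signature 9/8: the bottom number 8 means the eighth note gets one count
The top number 9 means 9 eighth-note beats per measure
Total = 9 × 6 measures
= 54 eighth-note beats


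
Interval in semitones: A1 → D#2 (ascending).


Working:
Absolute semitone position = octave×12 + chromatic position
A1: 1×12 + 9 = 21
D#2: 2×12 + 3 = 27
Difference = 27 - 21 = 6
= 6 semitones


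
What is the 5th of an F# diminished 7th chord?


Step by step:
Diminished 7th chord = root + minor 3rd + diminished 5th + diminished 7th
Seventh chords stack in thirds, so the letter names are F-A-C-E
Root: F#
Minor 3rd above F#: A
Diminished 5th above F#: C
Diminished 7th above F#: Eb
The 5th = C


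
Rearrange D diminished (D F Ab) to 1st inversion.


Reasoning:
Root position: D F Ab
1st inversion: move root up an octave
Bass note: F
Notes (bottom to top) = F Ab D


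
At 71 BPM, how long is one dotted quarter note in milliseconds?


One quarter-note beat = 60000 / BPM = 60000 / 71 ms
Dotted quarter note = 3/2 × quarter note
Duration = 3/2 × 60000 / 71 = 90000 / 71
= 1267.6 ms


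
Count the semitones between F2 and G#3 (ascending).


Reasoning:
Absolute semitone position = octave×12 + chromatic position
F2: 2×12 + 5 = 29
G#3: 3×12 + 8 = 44
Difference = 44 - 29 = 15
= 15 semitones


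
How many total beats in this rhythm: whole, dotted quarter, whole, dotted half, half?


Reasoning:
Beat values:
  whole = 4 beats
  dotted quarter = 1.5 beats
  whole = 4 beats
  dotted half = 3 beats
  half = 2 beats
Sum = 4 + 1.5 + 4 + 3 + 2
= 14.5 beats


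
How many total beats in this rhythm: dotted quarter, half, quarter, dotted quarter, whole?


Solution.
Beat values:
  dotted quarter = 1.5 beats
  half = 2 beats
  quarter = 1 beat
  dotted quarter = 1.5 beats
  whole = 4 beats
Sum = 1.5 + 2 + 1 + 1.5 + 4
= 10 beats


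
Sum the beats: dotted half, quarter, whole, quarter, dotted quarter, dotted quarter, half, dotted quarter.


Beat values:
  dotted half = 3 beats
  quarter = 1 beat
  whole = 4 beats
  quarter = 1 beat
  dotted quarter = 1.5 beats
  dotted quarter = 1.5 beats
  half = 2 beats
  dotted quarter = 1.5 beats
Sum = 3 + 1 + 4 + 1 + 1.5 + 1.5 + 2 + 1.5
= 15.5 beats


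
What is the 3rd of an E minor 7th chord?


Step by step:
Minor 7th chord = root + minor 3rd + perfect 5th + minor 7th
Seventh chords stack in thirds, so the letter names are E-G-B-D
Root: E
Minor 3rd above E: G
Perfect 5th above E: B
Minor 7th above E: D
The 3rd = G


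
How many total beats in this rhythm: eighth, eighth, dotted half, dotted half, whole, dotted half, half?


Working:
Beat values:
  eighth = 0.5 beats
  eighth = 0.5 beats
  dotted half = 3 beats
  dotted half = 3 beats
  whole = 4 beats
  dotted half = 3 beats
  half = 2 beats
Sum = 0.5 + 0.5 + 3 + 3 + 4 + 3 + 2
= 16 beats


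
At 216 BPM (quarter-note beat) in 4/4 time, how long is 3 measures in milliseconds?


Let's work it out.
Quarter-note beat duration = 60000 / 216 ms
Beats per measure (4/4) = 4
One measure = 4 × 60000 / 216 = 240000 / 216 ms
3 measures = 3 × 240000 / 216 = 720000 / 216
= 3333.3 ms


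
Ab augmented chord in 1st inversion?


Root position: Ab C E
1st inversion: move root up an octave
Bass note: C
Notes (bottom to top) = C E Ab


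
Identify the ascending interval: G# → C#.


Step by step:
Letter names: G → C spans 4 letter names → a 4th
Semitones: G# → C# = 5 half-steps
A 4th of 5 semitones is a perfect 4th
= perfect 4th


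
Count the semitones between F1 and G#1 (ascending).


Reasoning:
Absolute semitone position = octave×12 + chromatic position
F1: 1×12 + 5 = 17
G#1: 1×12 + 8 = 20
Difference = 20 - 17 = 3
= 3 semitones


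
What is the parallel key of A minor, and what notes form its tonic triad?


Reasoning:
Parallel keys share the same tonic but differ in mode
A minor → parallel is A major
Tonic triad of A major = A C# E
= A major; triad = A C# E


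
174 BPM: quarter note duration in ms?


One quarter-note beat = 60000 / BPM = 60000 / 174 ms
Duration = 60000 / 174
= 344.8 ms


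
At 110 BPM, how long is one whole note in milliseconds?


One quarter-note beat = 60000 / BPM = 60000 / 110 ms
Whole note = 4 × quarter note
Duration = 4 × 60000 / 110 = 240000 / 110
= 2181.8 ms


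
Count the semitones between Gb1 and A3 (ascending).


Working:
Absolute semitone position = octave×12 + chromatic position
Gb1: 1×12 + 6 = 18
A3: 3×12 + 9 = 45
Difference = 45 - 18 = 27
= 27 semitones


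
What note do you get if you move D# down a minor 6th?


minor 6th: 6 letter names, 8 semitones
Letter: D - 5 → F
Pitch: D# - 8 semitones, spelled as an F → F##
= F##


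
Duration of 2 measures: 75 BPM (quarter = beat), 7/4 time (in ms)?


Quarter-note beat duration = 60000 / 75 ms
Beats per measure (7/4) = 7
One measure = 7 × 60000 / 75 = 420000 / 75 ms
2 measures = 2 × 420000 / 75 = 840000 / 75
= 11200.0 ms


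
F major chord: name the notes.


Solution.
Major triad = root + major 3rd (4 semitones) + perfect 5th (7 semitones)
A triad on F stacks thirds, so the chord tones use letter names F-A-C
Root: F
Major 3rd above F: A
Perfect 5th above F: C
Chord = F A C


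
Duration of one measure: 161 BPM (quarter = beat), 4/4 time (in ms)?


Solution.
Quarter-note beat duration = 60000 / 161 ms
Beats per measure (4/4) = 4
One measure = 4 × 60000 / 161 = 240000 / 161 ms
= 1490.7 ms


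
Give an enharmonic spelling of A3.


Solution.
Enharmonic notes sound the same pitch but are spelled with different letter names
A and Bbb name the same pitch class
= Bbb3


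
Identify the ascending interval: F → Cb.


Reasoning:
Letter names: F → C spans 5 letter names → a 5th
Semitones: F → Cb = 6 half-steps
A 5th of 6 semitones is a diminished 5th
= diminished 5th


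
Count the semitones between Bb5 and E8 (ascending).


Reasoning:
Absolute semitone position = octave×12 + chromatic position
Bb5: 5×12 + 10 = 70
E8: 8×12 + 4 = 100
Difference = 100 - 70 = 30
= 30 semitones


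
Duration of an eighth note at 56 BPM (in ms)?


Working:
One quarter-note beat = 60000 / BPM = 60000 / 56 ms
Eighth note = 1/2 × quarter note
Duration = 1/2 × 60000 / 56 = 30000 / 56
= 535.7 ms


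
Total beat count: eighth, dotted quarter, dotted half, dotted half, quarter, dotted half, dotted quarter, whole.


Beat values:
  eighth = 0.5 beats
  dotted quarter = 1.5 beats
  dotted half = 3 beats
  dotted half = 3 beats
  quarter = 1 beat
  dotted half = 3 beats
  dotted quarter = 1.5 beats
  whole = 4 beats
Sum = 0.5 + 1.5 + 3 + 3 + 1 + 3 + 1.5 + 4
= 17.5 beats


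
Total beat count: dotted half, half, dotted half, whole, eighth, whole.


Step by step:
Beat values:
  dotted half = 3 beats
  half = 2 beats
  dotted half = 3 beats
  whole = 4 beats
  eighth = 0.5 beats
  whole = 4 beats
Sum = 3 + 2 + 3 + 4 + 0.5 + 4
= 16.5 beats


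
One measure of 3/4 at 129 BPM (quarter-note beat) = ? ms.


Solution.
Quarter-note beat duration = 60000 / 129 ms
Beats per measure (3/4) = 3
One measure = 3 × 60000 / 129 = 180000 / 129 ms
= 1395.3 ms


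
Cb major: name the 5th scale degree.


Working:
Major scale pattern: W-W-H-W-W-W-H (2-2-1-2-2-2-1 semitones)
Starting from Cb:
  Cb + 2 semitones → Db
  Db + 2 semitones → Eb
  Eb + 1 semitone → Fb
  Fb + 2 semitones → Gb
  Gb + 2 semitones → Ab
  Ab + 2 semitones → Bb
  Bb + 1 semitone → Cb
Scale: Cb Db Eb Fb Gb Ab Bb
Degree 5 = Gb


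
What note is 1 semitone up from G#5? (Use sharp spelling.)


Reasoning:
G#5: chromatic position 8 in octave 5 → absolute = 5×12 + 8 = 68
Transpose up 1: 68 + 1 = 69
69 = 5×12 + 9 → A in octave 5
Result = A5


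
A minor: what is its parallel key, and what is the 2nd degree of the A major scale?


Working:
Parallel keys share the same tonic but differ in mode
A minor → parallel is A major
A major scale: A B C# D E F# G#
= A major; 2nd degree = B


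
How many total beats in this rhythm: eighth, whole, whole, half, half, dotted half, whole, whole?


Solution.
Beat values:
  eighth = 0.5 beats
  whole = 4 beats
  whole = 4 beats
  half = 2 beats
  half = 2 beats
  dotted half = 3 beats
  whole = 4 beats
  whole = 4 beats
Sum = 0.5 + 4 + 4 + 2 + 2 + 3 + 4 + 4
= 23.5 beats


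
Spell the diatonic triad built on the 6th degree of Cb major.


Solution.
Cb major scale: Cb Db Eb Fb Gb Ab Bb
Diatonic triad on degree 6 stacks scale notes 6, 1, 3: Ab Cb Eb
Ab→Cb = 3 semitones; Ab→Eb = 7 semitones → minor triad
= Ab Cb Eb (minor)


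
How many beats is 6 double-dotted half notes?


Reasoning:
Base half note = 2 beats
Dot 1 adds half the previous value: +1
Dot 2 adds half the previous value: +1/2
One double-dotted half = 2 + 1 + 1/2 = 7/2
6 of them = 6 × 7/2 = 21
= 21 beats


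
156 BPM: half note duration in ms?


Solution.
One quarter-note beat = 60000 / BPM = 60000 / 156 ms
Half note = 2 × quarter note
Duration = 2 × 60000 / 156 = 120000 / 156
= 769.2 ms


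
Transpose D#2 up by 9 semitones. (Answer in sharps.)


D#2: chromatic position 3 in octave 2 → absolute = 2×12 + 3 = 27
Transpose up 9: 27 + 9 = 36
36 = 3×12 + 0 → C in octave 3
Result = C3


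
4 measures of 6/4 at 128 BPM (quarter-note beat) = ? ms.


Reasoning:
Quarter-note beat duration = 60000 / 128 ms
Beats per measure (6/4) = 6
One measure = 6 × 60000 / 128 = 360000 / 128 ms
4 measures = 4 × 360000 / 128 = 1440000 / 128
= 11250.0 ms


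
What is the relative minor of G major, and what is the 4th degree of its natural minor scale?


Solution.
The relative minor shares the major's key signature and starts on its 6th degree
6th degree = a major 6th above the tonic; a major 6th above G is E
→ relative minor of G major is E minor
E natural minor scale: E F# G A B C D
= E minor; 4th degree = A


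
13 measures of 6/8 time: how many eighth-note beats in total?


Time signature 6/8: the bottom number 8 means the eighth note gets one count
The top number 6 means 6 eighth-note beats per measure
Total = 6 × 13 measures
= 78 eighth-note beats


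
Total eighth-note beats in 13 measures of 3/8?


Working:
Time signature 3/8: the bottom number 8 means the eighth note gets one count
The top number 3 means 3 eighth-note beats per measure
Total = 3 × 13 measures
= 39 eighth-note beats


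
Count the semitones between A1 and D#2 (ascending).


Absolute semitone position = octave×12 + chromatic position
A1: 1×12 + 9 = 21
D#2: 2×12 + 3 = 27
Difference = 27 - 21 = 6
= 6 semitones


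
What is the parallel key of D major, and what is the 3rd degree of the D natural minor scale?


Parallel keys share the same tonic but differ in mode
D major → parallel is D minor
D natural minor scale: D E F G A Bb C
= D minor; 3rd degree = F


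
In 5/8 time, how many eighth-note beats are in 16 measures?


Time signature 5/8: the bottom number 8 means the eighth note gets one count
The top number 5 means 5 eighth-note beats per measure
Total = 5 × 16 measures
= 80 eighth-note beats


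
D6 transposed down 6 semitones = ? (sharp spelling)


Solution.
D6: chromatic position 2 in octave 6 → absolute = 6×12 + 2 = 74
Transpose down 6: 74 - 6 = 68
68 = 5×12 + 8 → G# in octave 5
Result = G#5


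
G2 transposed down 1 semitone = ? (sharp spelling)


Working:
G2: chromatic position 7 in octave 2 → absolute = 2×12 + 7 = 31
Transpose down 1: 31 - 1 = 30
30 = 2×12 + 6 → F# in octave 2
Result = F#2


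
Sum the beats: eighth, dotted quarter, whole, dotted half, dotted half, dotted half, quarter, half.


Beat values:
  eighth = 0.5 beats
  dotted quarter = 1.5 beats
  whole = 4 beats
  dotted half = 3 beats
  dotted half = 3 beats
  dotted half = 3 beats
  quarter = 1 beat
  half = 2 beats
Sum = 0.5 + 1.5 + 4 + 3 + 3 + 3 + 1 + 2
= 18 beats


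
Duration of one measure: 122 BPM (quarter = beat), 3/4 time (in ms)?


Working:
Quarter-note beat duration = 60000 / 122 ms
Beats per measure (3/4) = 3
One measure = 3 × 60000 / 122 = 180000 / 122 ms
= 1475.4 ms


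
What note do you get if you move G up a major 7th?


Working:
major 7th: 7 letter names, 11 semitones
Letter: G + 6 → F
Pitch: G + 11 semitones, spelled as an F → F#
= F#


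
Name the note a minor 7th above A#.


Let's work it out.
A 7th spans 7 letter names, so from A we land on G
A minor 7th = 10 semitones above A#
Spell G at that pitch: G#
= G#


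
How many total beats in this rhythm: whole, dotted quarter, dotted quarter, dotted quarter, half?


Working:
Beat values:
  whole = 4 beats
  dotted quarter = 1.5 beats
  dotted quarter = 1.5 beats
  dotted quarter = 1.5 beats
  half = 2 beats
Sum = 4 + 1.5 + 1.5 + 1.5 + 2
= 10.5 beats


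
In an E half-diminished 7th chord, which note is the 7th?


Solution.
Half-diminished 7th chord = root + minor 3rd + diminished 5th + minor 7th
Seventh chords stack in thirds, so the letter names are E-G-B-D
Root: E
Minor 3rd above E: G
Diminished 5th above E: Bb
Minor 7th above E: D
The 7th = D


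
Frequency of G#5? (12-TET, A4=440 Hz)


f = 440 × 2^(n/12) where n = semitones from A4
G#5: 11 semitones from A4
f = 440 × 2^(11/12)
f = 830.61 Hz


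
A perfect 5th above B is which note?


A 5th spans 5 letter names, so from B we land on F
A perfect 5th = 7 semitones above B
Spell F at that pitch: F#
= F#


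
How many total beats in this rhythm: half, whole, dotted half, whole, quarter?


Beat values:
  half = 2 beats
  whole = 4 beats
  dotted half = 3 beats
  whole = 4 beats
  quarter = 1 beat
Sum = 2 + 4 + 3 + 4 + 1
= 14 beats


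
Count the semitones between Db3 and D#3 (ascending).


Step by step:
Absolute semitone position = octave×12 + chromatic position
Db3: 3×12 + 1 = 37
D#3: 3×12 + 3 = 39
Difference = 39 - 37 = 2
= 2 semitones


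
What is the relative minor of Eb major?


Reasoning:
The relative minor shares the major's key signature and starts on its 6th degree
6th degree = a major 6th above the tonic; a major 6th above Eb is C
→ relative minor of Eb major is C minor
= C minor


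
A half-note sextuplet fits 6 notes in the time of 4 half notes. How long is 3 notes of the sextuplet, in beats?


Reasoning:
Sextuplet: 6 notes occupy the space of 4 half notes
Space = 4 × 2 = 8 beats
Each sextuplet note = 8 / 6 = 4/3 beats
3 notes = 3 × 4/3 = 4
= 4 beats


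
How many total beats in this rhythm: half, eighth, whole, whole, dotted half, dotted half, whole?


Let's work it out.
Beat values:
  half = 2 beats
  eighth = 0.5 beats
  whole = 4 beats
  whole = 4 beats
  dotted half = 3 beats
  dotted half = 3 beats
  whole = 4 beats
Sum = 2 + 0.5 + 4 + 4 + 3 + 3 + 4
= 20.5 beats


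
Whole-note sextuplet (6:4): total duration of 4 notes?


Step by step:
Sextuplet: 6 notes occupy the space of 4 whole notes
Space = 4 × 4 = 16 beats
Each sextuplet note = 16 / 6 = 8/3 beats
4 notes = 4 × 8/3 = 32/3
= 32/3 beats


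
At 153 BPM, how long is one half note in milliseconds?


Reasoning:
One quarter-note beat = 60000 / BPM = 60000 / 153 ms
Half note = 2 × quarter note
Duration = 2 × 60000 / 153 = 120000 / 153
= 784.3 ms


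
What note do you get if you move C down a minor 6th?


minor 6th: 6 letter names, 8 semitones
Letter: C - 5 → E
Pitch: C - 8 semitones, spelled as an E → E
= E


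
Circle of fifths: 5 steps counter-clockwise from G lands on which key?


Reasoning:
Each counter-clockwise step moves down a perfect 5th (= up a perfect 4th)
From G: G → C → F → Bb → Eb → Ab
= Ab


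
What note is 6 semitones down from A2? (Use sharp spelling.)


Solution.
A2: chromatic position 9 in octave 2 → absolute = 2×12 + 9 = 33
Transpose down 6: 33 - 6 = 27
27 = 2×12 + 3 → D# in octave 2
Result = D#2


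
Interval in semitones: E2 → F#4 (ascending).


Working:
Absolute semitone position = octave×12 + chromatic position
E2: 2×12 + 4 = 28
F#4: 4×12 + 6 = 54
Difference = 54 - 28 = 26
= 26 semitones


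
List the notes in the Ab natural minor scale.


Solution.
Natural minor scale pattern: W-H-W-W-H-W-W (2-1-2-2-1-2-2 semitones)
Starting from Ab:
  Ab + 2 semitones → Bb
  Bb + 1 semitone → Cb
  Cb + 2 semitones → Db
  Db + 2 semitones → Eb
  Eb + 1 semitone → Fb
  Fb + 2 semitones → Gb
  Gb + 2 semitones → Ab
Scale = Ab Bb Cb Db Eb Fb Gb


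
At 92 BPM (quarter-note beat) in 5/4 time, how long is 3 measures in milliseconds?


Step by step:
Quarter-note beat duration = 60000 / 92 ms
Beats per measure (5/4) = 5
One measure = 5 × 60000 / 92 = 300000 / 92 ms
3 measures = 3 × 300000 / 92 = 900000 / 92
= 9782.6 ms


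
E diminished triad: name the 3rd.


Diminished triad = root + minor 3rd (3 semitones) + diminished 5th (6 semitones)
A triad on E stacks thirds, so the chord tones use letter names E-G-B
Root: E
Minor 3rd above E: G
Diminished 5th above E: Bb
The 3rd = G


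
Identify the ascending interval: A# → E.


Letter names: A → E spans 5 letter names → a 5th
Semitones: A# → E = 6 half-steps
A 5th of 6 semitones is a diminished 5th
= diminished 5th


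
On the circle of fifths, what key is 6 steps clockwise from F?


Solution.
Each clockwise step on the circle of fifths moves up a perfect 5th
From F: F → C → G → D → A → E → B
= B


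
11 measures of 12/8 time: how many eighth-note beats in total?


Step by step:
Time signature 12/8: the bottom number 8 means the eighth note gets one count
The top number 12 means 12 eighth-note beats per measure
Total = 12 × 11 measures
= 132 eighth-note beats


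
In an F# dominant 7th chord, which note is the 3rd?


Let's work it out.
Dominant 7th chord = root + major 3rd + perfect 5th + minor 7th
Seventh chords stack in thirds, so the letter names are F-A-C-E
Root: F#
Major 3rd above F#: A#
Perfect 5th above F#: C#
Minor 7th above F#: E
The 3rd = A#


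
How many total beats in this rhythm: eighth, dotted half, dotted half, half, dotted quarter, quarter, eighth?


Solution.
Beat values:
  eighth = 0.5 beats
  dotted half = 3 beats
  dotted half = 3 beats
  half = 2 beats
  dotted quarter = 1.5 beats
  quarter = 1 beat
  eighth = 0.5 beats
Sum = 0.5 + 3 + 3 + 2 + 1.5 + 1 + 0.5
= 11.5 beats


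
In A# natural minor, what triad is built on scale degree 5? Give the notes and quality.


Reasoning:
A# natural minor scale: A# B# C# D# E# F# G#
Diatonic triad on degree 5 stacks scale notes 5, 7, 2: E# G# B#
E#→G# = 3 semitones; E#→B# = 7 semitones → minor triad
= E# G# B# (minor)


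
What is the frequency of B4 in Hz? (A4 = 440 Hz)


f = 440 × 2^(n/12) where n = semitones from A4
B4: 2 semitones from A4
f = 440 × 2^(2/12)
f = 493.88 Hz


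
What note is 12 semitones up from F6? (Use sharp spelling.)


Reasoning:
F6: chromatic position 5 in octave 6 → absolute = 6×12 + 5 = 77
Transpose up 12: 77 + 12 = 89
89 = 7×12 + 5 → F in octave 7
Result = F7


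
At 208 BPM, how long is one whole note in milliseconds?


Solution.
One quarter-note beat = 60000 / BPM = 60000 / 208 ms
Whole note = 4 × quarter note
Duration = 4 × 60000 / 208 = 240000 / 208
= 1153.8 ms


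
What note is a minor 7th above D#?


Let's work it out.
A 7th spans 7 letter names, so from D we land on C
A minor 7th = 10 semitones above D#
Spell C at that pitch: C#
= C#


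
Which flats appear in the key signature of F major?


Flat major keys: C(0), F(1), Bb(2), Eb(3), Ab(4), Db(5), Gb(6), Cb(7)
F major has 1 flat
Order of flats: Bb Eb Ab Db Gb Cb Fb → first 1: Bb
= Bb


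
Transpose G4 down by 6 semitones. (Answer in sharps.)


G4: chromatic position 7 in octave 4 → absolute = 4×12 + 7 = 55
Transpose down 6: 55 - 6 = 49
49 = 4×12 + 1 → C# in octave 4
Result = C#4


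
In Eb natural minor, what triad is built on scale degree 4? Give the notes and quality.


Eb natural minor scale: Eb F Gb Ab Bb Cb Db
Diatonic triad on degree 4 stacks scale notes 4, 6, 1: Ab Cb Eb
Ab→Cb = 3 semitones; Ab→Eb = 7 semitones → minor triad
= Ab Cb Eb (minor)


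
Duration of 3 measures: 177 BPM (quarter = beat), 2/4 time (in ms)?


Working:
Quarter-note beat duration = 60000 / 177 ms
Beats per measure (2/4) = 2
One measure = 2 × 60000 / 177 = 120000 / 177 ms
3 measures = 3 × 120000 / 177 = 360000 / 177
= 2033.9 ms


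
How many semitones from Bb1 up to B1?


Step by step:
Absolute semitone position = octave×12 + chromatic position
Bb1: 1×12 + 10 = 22
B1: 1×12 + 11 = 23
Difference = 23 - 22 = 1
= 1 semitone


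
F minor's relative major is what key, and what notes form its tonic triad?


The relative major shares the key signature and is a minor 3rd above the minor tonic
A minor 3rd above F is Ab
→ relative major of F minor is Ab major
Tonic triad of Ab major = root + major 3rd + perfect 5th = Ab C Eb
= Ab major; triad = Ab C Eb


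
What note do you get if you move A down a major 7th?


Let's work it out.
major 7th: 7 letter names, 11 semitones
Letter: A - 6 → B
Pitch: A - 11 semitones, spelled as a B → Bb
= Bb


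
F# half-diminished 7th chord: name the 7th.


Solution.
Half-diminished 7th chord = root + minor 3rd + diminished 5th + minor 7th
Seventh chords stack in thirds, so the letter names are F-A-C-E
Root: F#
Minor 3rd above F#: A
Diminished 5th above F#: C
Minor 7th above F#: E
The 7th = E


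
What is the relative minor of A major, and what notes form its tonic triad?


Working:
The relative minor shares the major's key signature and starts on its 6th degree
6th degree = a major 6th above the tonic; a major 6th above A is F#
→ relative minor of A major is F# minor
Tonic triad of F# minor = root + minor 3rd + perfect 5th = F# A C#
= F# minor; triad = F# A C#


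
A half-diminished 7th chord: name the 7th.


Working:
Half-diminished 7th chord = root + minor 3rd + diminished 5th + minor 7th
Seventh chords stack in thirds, so the letter names are A-C-E-G
Root: A
Minor 3rd above A: C
Diminished 5th above A: Eb
Minor 7th above A: G
The 7th = G


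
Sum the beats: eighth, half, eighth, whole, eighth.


Beat values:
  eighth = 0.5 beats
  half = 2 beats
  eighth = 0.5 beats
  whole = 4 beats
  eighth = 0.5 beats
Sum = 0.5 + 2 + 0.5 + 4 + 0.5
= 7.5 beats


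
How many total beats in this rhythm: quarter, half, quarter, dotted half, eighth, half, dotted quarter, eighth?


Working:
Beat values:
  quarter = 1 beat
  half = 2 beats
  quarter = 1 beat
  dotted half = 3 beats
  eighth = 0.5 beats
  half = 2 beats
  dotted quarter = 1.5 beats
  eighth = 0.5 beats
Sum = 1 + 2 + 1 + 3 + 0.5 + 2 + 1.5 + 0.5
= 11.5 beats


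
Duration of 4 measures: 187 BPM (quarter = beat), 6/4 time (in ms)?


Step by step:
Quarter-note beat duration = 60000 / 187 ms
Beats per measure (6/4) = 6
One measure = 6 × 60000 / 187 = 360000 / 187 ms
4 measures = 4 × 360000 / 187 = 1440000 / 187
= 7700.5 ms


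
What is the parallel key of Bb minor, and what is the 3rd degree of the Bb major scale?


Reasoning:
Parallel keys share the same tonic but differ in mode
Bb minor → parallel is Bb major
Bb major scale: Bb C D Eb F G A
= Bb major; 3rd degree = D


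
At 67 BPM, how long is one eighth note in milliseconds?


One quarter-note beat = 60000 / BPM = 60000 / 67 ms
Eighth note = 1/2 × quarter note
Duration = 1/2 × 60000 / 67 = 30000 / 67
= 447.8 ms


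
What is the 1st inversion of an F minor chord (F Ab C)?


Solution.
Root position: F Ab C
1st inversion: move root up an octave
Bass note: Ab
Notes (bottom to top) = Ab C F


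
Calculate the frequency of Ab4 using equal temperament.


Reasoning:
f = 440 × 2^(n/12) where n = semitones from A4
Ab4: -1 semitones from A4
f = 440 × 2^(-1/12)
f = 415.30 Hz


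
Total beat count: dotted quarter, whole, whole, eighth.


Beat values:
  dotted quarter = 1.5 beats
  whole = 4 beats
  whole = 4 beats
  eighth = 0.5 beats
Sum = 1.5 + 4 + 4 + 0.5
= 10 beats


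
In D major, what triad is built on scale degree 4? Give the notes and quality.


Solution.
D major scale: D E F# G A B C#
Diatonic triad on degree 4 stacks scale notes 4, 6, 1: G B D
G→B = 4 semitones; G→D = 7 semitones → major triad
= G B D (major)


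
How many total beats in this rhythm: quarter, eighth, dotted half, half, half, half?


Step by step:
Beat values:
  quarter = 1 beat
  eighth = 0.5 beats
  dotted half = 3 beats
  half = 2 beats
  half = 2 beats
  half = 2 beats
Sum = 1 + 0.5 + 3 + 2 + 2 + 2
= 10.5 beats


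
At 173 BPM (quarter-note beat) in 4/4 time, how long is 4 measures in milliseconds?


Working:
Quarter-note beat duration = 60000 / 173 ms
Beats per measure (4/4) = 4
One measure = 4 × 60000 / 173 = 240000 / 173 ms
4 measures = 4 × 240000 / 173 = 960000 / 173
= 5549.1 ms


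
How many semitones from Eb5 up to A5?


Absolute semitone position = octave×12 + chromatic position
Eb5: 5×12 + 3 = 63
A5: 5×12 + 9 = 69
Difference = 69 - 63 = 6
= 6 semitones


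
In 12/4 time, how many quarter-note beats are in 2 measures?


Time signature 12/4: the bottom number 4 means the quarter note gets one count
The top number 12 means 12 quarter-note beats per measure
Total = 12 × 2 measures
= 24 quarter-note beats


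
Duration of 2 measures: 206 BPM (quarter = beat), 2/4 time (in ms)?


Step by step:
Quarter-note beat duration = 60000 / 206 ms
Beats per measure (2/4) = 2
One measure = 2 × 60000 / 206 = 120000 / 206 ms
2 measures = 2 × 120000 / 206 = 240000 / 206
= 1165.0 ms


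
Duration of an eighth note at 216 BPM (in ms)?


One quarter-note beat = 60000 / BPM = 60000 / 216 ms
Eighth note = 1/2 × quarter note
Duration = 1/2 × 60000 / 216 = 30000 / 216
= 138.9 ms


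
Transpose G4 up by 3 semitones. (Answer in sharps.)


Solution.
G4: chromatic position 7 in octave 4 → absolute = 4×12 + 7 = 55
Transpose up 3: 55 + 3 = 58
58 = 4×12 + 10 → A# in octave 4
Result = A#4


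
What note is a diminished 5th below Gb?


Reasoning:
A 5th spans 5 letter names, so from G we land on C
A diminished 5th = 6 semitones below Gb
Spell C at that pitch: C
= C


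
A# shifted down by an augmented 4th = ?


augmented 4th: 4 letter names, 6 semitones
Letter: A - 3 → E
Pitch: A# - 6 semitones, spelled as an E → E
= E


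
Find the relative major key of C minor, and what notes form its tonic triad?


Working:
The relative major shares the key signature and is a minor 3rd above the minor tonic
A minor 3rd above C is Eb
→ relative major of C minor is Eb major
Tonic triad of Eb major = root + major 3rd + perfect 5th = Eb G Bb
= Eb major; triad = Eb G Bb


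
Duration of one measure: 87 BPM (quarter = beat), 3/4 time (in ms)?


Working:
Quarter-note beat duration = 60000 / 87 ms
Beats per measure (3/4) = 3
One measure = 3 × 60000 / 87 = 180000 / 87 ms
= 2069.0 ms


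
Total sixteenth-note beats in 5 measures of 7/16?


Solution.
Time signature 7/16: the bottom number 16 means the sixteenth note gets one count
The top number 7 means 7 sixteenth-note beats per measure
Total = 7 × 5 measures
= 35 sixteenth-note beats


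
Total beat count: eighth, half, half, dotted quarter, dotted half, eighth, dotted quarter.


Solution.
Beat values:
  eighth = 0.5 beats
  half = 2 beats
  half = 2 beats
  dotted quarter = 1.5 beats
  dotted half = 3 beats
  eighth = 0.5 beats
  dotted quarter = 1.5 beats
Sum = 0.5 + 2 + 2 + 1.5 + 3 + 0.5 + 1.5
= 11 beats


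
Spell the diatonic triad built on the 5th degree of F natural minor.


F natural minor scale: F G Ab Bb C Db Eb
Diatonic triad on degree 5 stacks scale notes 5, 7, 2: C Eb G
C→Eb = 3 semitones; C→G = 7 semitones → minor triad
= C Eb G (minor)


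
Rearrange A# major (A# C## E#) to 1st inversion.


Working:
Root position: A# C## E#
1st inversion: move root up an octave
Bass note: C##
Notes (bottom to top) = C## E# A#


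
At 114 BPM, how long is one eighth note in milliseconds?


One quarter-note beat = 60000 / BPM = 60000 / 114 ms
Eighth note = 1/2 × quarter note
Duration = 1/2 × 60000 / 114 = 30000 / 114
= 263.2 ms


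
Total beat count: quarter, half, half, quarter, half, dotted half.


Solution.
Beat values:
  quarter = 1 beat
  half = 2 beats
  half = 2 beats
  quarter = 1 beat
  half = 2 beats
  dotted half = 3 beats
Sum = 1 + 2 + 2 + 1 + 2 + 3
= 11 beats


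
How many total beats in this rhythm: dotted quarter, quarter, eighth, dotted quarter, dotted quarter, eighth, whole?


Working:
Beat values:
  dotted quarter = 1.5 beats
  quarter = 1 beat
  eighth = 0.5 beats
  dotted quarter = 1.5 beats
  dotted quarter = 1.5 beats
  eighth = 0.5 beats
  whole = 4 beats
Sum = 1.5 + 1 + 0.5 + 1.5 + 1.5 + 0.5 + 4
= 10.5 beats


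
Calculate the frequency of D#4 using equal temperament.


Step by step:
f = 440 × 2^(n/12) where n = semitones from A4
D#4: -6 semitones from A4
f = 440 × 2^(-6/12)
f = 311.13 Hz


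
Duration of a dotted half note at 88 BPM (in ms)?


Let's work it out.
One quarter-note beat = 60000 / BPM = 60000 / 88 ms
Dotted half note = 3 × quarter note
Duration = 3 × 60000 / 88 = 180000 / 88
= 2045.5 ms


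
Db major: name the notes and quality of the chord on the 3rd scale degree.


Db major scale: Db Eb F Gb Ab Bb C
Diatonic triad on degree 3 stacks scale notes 3, 5, 7: F Ab C
F→Ab = 3 semitones; F→C = 7 semitones → minor triad
= F Ab C (minor)


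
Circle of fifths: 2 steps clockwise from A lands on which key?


Each clockwise step on the circle of fifths moves up a perfect 5th
From A: A → E → B
= B


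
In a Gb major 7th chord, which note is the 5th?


Reasoning:
Major 7th chord = root + major 3rd + perfect 5th + major 7th
Seventh chords stack in thirds, so the letter names are G-B-D-F
Root: Gb
Major 3rd above Gb: Bb
Perfect 5th above Gb: Db
Major 7th above Gb: F
The 5th = Db


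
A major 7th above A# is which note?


A 7th spans 7 letter names, so from A we land on G
A major 7th = 11 semitones above A#
Spell G at that pitch: G##
= G##
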